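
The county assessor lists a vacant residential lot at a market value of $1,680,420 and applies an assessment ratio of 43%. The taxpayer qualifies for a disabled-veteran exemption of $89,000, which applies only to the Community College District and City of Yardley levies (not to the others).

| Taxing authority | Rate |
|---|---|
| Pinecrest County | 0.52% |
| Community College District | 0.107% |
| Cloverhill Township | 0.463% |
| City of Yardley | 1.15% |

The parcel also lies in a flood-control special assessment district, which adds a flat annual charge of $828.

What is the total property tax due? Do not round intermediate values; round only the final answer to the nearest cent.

$15,895.08

Assessed value = $1,680,420 × 0.43 = $722,580.6
Pinecrest County: $722,580.6 × 0.0052 = $3,757.41912
Community College District: ($722,580.6 − $89,000) × 0.00107 = $633,580.6 × 0.00107 = $677.931242
Cloverhill Township: $722,580.6 × 0.00463 = $3,345.548178
City of Yardley: ($722,580.6 − $89,000) × 0.0115 = $633,580.6 × 0.0115 = $7,286.1769
Levies subtotal = $15,067.07544
Total = $15,067.07544 + $828 = $15,895.07544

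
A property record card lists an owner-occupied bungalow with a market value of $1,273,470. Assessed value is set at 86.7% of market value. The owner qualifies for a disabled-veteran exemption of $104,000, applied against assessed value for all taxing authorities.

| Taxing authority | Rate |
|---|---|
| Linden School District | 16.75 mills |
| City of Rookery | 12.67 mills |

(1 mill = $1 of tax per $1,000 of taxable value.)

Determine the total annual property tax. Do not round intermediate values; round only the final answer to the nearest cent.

Assessed value = $1,273,470 × 0.867 = $1,104,098.49
Taxable value = $1,104,098.49 − $104,000 = $1,000,098.49
Linden School District: $1,000,098.49 × 0.01675 = $16,751.6497075
City of Rookery: $1,000,098.49 × 0.01267 = $12,671.2478683
Total = $16,751.6497075 + $12,671.2478683 = $29,422.8975758

$29,422.90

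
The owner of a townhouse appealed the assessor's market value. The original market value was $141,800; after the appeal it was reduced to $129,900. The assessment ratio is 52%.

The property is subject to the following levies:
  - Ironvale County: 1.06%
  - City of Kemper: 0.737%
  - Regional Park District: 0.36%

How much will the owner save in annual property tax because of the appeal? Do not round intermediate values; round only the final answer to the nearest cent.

Old assessed value = $141,800 × 0.52 = $73,736
New assessed value = $129,900 × 0.52 = $67,548
Combined rate = 0.0106 + 0.00737 + 0.0036 = 0.02157
Old tax = $73,736 × 0.02157 = $1,590.48552
New tax = $67,548 × 0.02157 = $1,457.01036
Reduction = $1,590.48552 − $1,457.01036 = $133.47516

$133.48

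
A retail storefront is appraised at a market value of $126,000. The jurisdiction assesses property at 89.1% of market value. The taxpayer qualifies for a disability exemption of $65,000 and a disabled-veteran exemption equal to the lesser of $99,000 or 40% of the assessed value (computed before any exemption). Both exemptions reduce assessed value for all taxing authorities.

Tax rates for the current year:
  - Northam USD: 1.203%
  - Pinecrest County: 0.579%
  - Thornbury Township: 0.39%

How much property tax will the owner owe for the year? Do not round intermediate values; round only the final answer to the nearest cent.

$51.25

Assessed value = $126,000 × 0.891 = $112,266
Disabled-veteran exemption = min($99,000, 40% × $112,266) = min($99,000, $44,906.4) = $44,906.4 (percentage binds)
Taxable value = $112,266 − $65,000 − $44,906.4 = $2,359.6
Northam USD: $2,359.6 × 0.01203 = $28.385988
Pinecrest County: $2,359.6 × 0.00579 = $13.662084
Thornbury Township: $2,359.6 × 0.0039 = $9.20244
Total = $51.250512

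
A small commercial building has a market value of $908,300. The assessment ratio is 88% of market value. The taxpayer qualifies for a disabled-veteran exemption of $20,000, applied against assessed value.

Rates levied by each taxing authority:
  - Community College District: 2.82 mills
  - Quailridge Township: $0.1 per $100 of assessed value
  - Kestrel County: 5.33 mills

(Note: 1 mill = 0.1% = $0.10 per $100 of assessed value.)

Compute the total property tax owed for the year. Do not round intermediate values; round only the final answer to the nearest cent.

$7,130.63

Assessed value = $908,300 × 0.88 = $799,304
Taxable value = $799,304 − $20,000 = $779,304
Community College District: $779,304 × 0.00282 = $2,197.63728
Quailridge Township: $779,304 × 0.001 = $779.304
Kestrel County: $779,304 × 0.00533 = $4,153.69032
Total = $7,130.6316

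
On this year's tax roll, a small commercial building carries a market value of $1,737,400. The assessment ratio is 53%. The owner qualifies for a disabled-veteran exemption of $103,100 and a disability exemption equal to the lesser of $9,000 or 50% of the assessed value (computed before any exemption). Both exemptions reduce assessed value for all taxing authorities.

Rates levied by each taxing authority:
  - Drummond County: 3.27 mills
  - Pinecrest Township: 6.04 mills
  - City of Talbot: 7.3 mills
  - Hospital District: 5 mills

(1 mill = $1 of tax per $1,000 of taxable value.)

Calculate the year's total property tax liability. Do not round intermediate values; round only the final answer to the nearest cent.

$17,476.48

Assessed value = $1,737,400 × 0.53 = $920,822
Disability exemption = min($9,000, 50% × $920,822) = min($9,000, $460,411) = $9,000 (dollar cap binds)
Taxable value = $920,822 − $103,100 − $9,000 = $808,722
Drummond County: $808,722 × 0.00327 = $2,644.52094
Pinecrest Township: $808,722 × 0.00604 = $4,884.68088
City of Talbot: $808,722 × 0.0073 = $5,903.6706
Hospital District: $808,722 × 0.005 = $4,043.61
Total = $17,476.48242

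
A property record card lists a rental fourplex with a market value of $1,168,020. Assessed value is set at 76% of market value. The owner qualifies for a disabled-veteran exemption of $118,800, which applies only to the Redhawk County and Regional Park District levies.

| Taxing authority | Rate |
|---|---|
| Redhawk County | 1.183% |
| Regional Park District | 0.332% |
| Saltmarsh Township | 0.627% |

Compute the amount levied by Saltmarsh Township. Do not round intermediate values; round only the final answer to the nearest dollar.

$5,566

Assessed value = $1,168,020 × 0.76 = $887,695.2
Saltmarsh Township taxable value = $887,695.2 (exemption does not apply)
Saltmarsh Township levy = $887,695.2 × 0.00627 = $5,565.848904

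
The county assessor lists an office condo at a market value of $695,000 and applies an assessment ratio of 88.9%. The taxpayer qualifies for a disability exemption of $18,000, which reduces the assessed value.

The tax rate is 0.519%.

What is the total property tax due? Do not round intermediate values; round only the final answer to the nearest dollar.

$3,113

Assessed value = $695,000 × 0.889 = $617,855
Taxable value = $617,855 − $18,000 = $599,855
Tax = $599,855 × 0.00519 = $3,113.24745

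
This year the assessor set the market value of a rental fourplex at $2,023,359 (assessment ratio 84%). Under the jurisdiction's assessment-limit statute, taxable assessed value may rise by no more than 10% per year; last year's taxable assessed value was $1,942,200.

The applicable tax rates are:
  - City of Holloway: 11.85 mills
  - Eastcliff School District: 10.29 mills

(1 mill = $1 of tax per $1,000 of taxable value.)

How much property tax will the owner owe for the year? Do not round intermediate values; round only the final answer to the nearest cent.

Uncapped assessed value = $2,023,359 × 0.84 = $1,699,621.56
Cap limit = $1,942,200 × 1.1 = $2,136,420
Taxable assessed value = min($1,699,621.56, $2,136,420) = $1,699,621.56 (cap does not bind)
City of Holloway: $1,699,621.56 × 0.01185 = $20,140.515486
Eastcliff School District: $1,699,621.56 × 0.01029 = $17,489.1058524
Total = $37,629.6213384

$37,629.62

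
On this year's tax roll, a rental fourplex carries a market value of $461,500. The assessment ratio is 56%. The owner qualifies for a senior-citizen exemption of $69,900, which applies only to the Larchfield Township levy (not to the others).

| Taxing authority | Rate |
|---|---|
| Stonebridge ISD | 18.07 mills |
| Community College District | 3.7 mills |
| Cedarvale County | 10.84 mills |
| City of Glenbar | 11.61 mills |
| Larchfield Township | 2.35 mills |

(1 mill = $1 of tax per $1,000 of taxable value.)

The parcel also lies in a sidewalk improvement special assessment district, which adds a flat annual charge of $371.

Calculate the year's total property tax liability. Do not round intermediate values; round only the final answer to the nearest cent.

$12,242.29

Assessed value = $461,500 × 0.56 = $258,440
Stonebridge ISD: $258,440 × 0.01807 = $4,670.0108
Community College District: $258,440 × 0.0037 = $956.228
Cedarvale County: $258,440 × 0.01084 = $2,801.4896
City of Glenbar: $258,440 × 0.01161 = $3,000.4884
Larchfield Township: ($258,440 − $69,900) × 0.00235 = $188,540 × 0.00235 = $443.069
Levies subtotal = $11,871.2858
Total = $11,871.2858 + $371 = $12,242.2858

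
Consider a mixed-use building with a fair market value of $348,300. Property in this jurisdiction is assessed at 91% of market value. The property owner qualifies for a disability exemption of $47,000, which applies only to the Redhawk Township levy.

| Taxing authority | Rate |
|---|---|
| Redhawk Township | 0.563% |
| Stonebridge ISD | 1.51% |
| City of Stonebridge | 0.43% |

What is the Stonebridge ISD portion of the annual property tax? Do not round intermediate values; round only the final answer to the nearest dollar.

Assessed value = $348,300 × 0.91 = $316,953
Stonebridge ISD taxable value = $316,953 (exemption does not apply)
Stonebridge ISD levy = $316,953 × 0.0151 = $4,785.9903

$4,786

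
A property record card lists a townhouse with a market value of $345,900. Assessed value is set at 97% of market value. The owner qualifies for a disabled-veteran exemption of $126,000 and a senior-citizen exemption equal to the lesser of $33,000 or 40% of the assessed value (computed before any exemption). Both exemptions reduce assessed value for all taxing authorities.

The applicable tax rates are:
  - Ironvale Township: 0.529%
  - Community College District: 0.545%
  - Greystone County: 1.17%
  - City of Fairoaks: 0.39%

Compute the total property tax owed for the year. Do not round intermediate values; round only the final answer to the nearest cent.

Assessed value = $345,900 × 0.97 = $335,523
Senior-citizen exemption = min($33,000, 40% × $335,523) = min($33,000, $134,209.2) = $33,000 (dollar cap binds)
Taxable value = $335,523 − $126,000 − $33,000 = $176,523
Ironvale Township: $176,523 × 0.00529 = $933.80667
Community College District: $176,523 × 0.00545 = $962.05035
Greystone County: $176,523 × 0.0117 = $2,065.3191
City of Fairoaks: $176,523 × 0.0039 = $688.4397
Total = $4,649.61582

$4,649.62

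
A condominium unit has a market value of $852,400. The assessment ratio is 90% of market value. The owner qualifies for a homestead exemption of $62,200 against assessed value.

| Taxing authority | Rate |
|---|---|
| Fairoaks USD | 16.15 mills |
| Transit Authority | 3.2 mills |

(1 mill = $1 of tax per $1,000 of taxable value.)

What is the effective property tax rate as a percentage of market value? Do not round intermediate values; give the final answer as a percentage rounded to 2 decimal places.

1.60%

Assessed value = $852,400 × 0.9 = $767,160
Taxable value = $767,160 − $62,200 = $704,960
Fairoaks USD: $704,960 × 0.01615 = $11,385.104
Transit Authority: $704,960 × 0.0032 = $2,255.872
Total tax = $13,640.976
Effective rate = $13,640.976 ÷ $852,400 = 1.60% of market value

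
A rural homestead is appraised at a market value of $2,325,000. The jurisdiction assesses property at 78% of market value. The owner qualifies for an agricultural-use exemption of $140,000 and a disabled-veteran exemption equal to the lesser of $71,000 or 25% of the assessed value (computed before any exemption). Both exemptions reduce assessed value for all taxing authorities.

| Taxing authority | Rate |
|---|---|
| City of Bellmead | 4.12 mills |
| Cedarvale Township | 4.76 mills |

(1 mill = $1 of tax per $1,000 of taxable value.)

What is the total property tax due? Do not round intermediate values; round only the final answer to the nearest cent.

$14,230.20

Assessed value = $2,325,000 × 0.78 = $1,813,500
Disabled-veteran exemption = min($71,000, 25% × $1,813,500) = min($71,000, $453,375) = $71,000 (dollar cap binds)
Taxable value = $1,813,500 − $140,000 − $71,000 = $1,602,500
City of Bellmead: $1,602,500 × 0.00412 = $6,602.3
Cedarvale Township: $1,602,500 × 0.00476 = $7,627.9
Total = $14,230.2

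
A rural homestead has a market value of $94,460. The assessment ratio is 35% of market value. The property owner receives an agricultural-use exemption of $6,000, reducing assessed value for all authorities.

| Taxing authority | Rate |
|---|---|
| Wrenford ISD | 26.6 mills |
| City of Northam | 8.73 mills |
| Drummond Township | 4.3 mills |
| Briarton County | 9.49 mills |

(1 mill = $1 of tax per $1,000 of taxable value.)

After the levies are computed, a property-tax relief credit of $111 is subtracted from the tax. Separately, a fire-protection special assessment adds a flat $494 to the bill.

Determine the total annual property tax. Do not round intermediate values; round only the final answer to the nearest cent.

Assessed value = $94,460 × 0.35 = $33,061
Taxable value = $33,061 − $6,000 = $27,061
Wrenford ISD: $27,061 × 0.0266 = $719.8226
City of Northam: $27,061 × 0.00873 = $236.24253
Drummond Township: $27,061 × 0.0043 = $116.3623
Briarton County: $27,061 × 0.00949 = $256.80889
Levies subtotal = $1,329.23632
After credit = $1,329.23632 − $111 = $1,218.23632
Total = $1,218.23632 + $494 = $1,712.23632

$1,712.24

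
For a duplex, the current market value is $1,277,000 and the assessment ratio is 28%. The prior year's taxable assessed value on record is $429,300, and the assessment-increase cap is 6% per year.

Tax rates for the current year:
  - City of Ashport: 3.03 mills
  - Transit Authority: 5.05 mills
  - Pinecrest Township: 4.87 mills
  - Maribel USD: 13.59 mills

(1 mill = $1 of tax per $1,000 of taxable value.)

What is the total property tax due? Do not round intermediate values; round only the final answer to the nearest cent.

$9,489.64

Uncapped assessed value = $1,277,000 × 0.28 = $357,560
Cap limit = $429,300 × 1.06 = $455,058
Taxable assessed value = min($357,560, $455,058) = $357,560 (cap does not bind)
City of Ashport: $357,560 × 0.00303 = $1,083.4068
Transit Authority: $357,560 × 0.00505 = $1,805.678
Pinecrest Township: $357,560 × 0.00487 = $1,741.3172
Maribel USD: $357,560 × 0.01359 = $4,859.2404
Total = $9,489.6424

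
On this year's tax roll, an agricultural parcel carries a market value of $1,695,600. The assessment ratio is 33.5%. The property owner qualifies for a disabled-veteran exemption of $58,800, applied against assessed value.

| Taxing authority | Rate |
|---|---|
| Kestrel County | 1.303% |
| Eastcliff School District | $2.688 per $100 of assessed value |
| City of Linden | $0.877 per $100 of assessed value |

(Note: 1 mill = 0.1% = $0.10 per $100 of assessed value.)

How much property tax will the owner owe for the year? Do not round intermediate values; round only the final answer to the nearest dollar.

$24,789

Assessed value = $1,695,600 × 0.335 = $568,026
Taxable value = $568,026 − $58,800 = $509,226
Kestrel County: $509,226 × 0.01303 = $6,635.21478
Eastcliff School District: $509,226 × 0.02688 = $13,687.99488
City of Linden: $509,226 × 0.00877 = $4,465.91202
Total = $24,789.12168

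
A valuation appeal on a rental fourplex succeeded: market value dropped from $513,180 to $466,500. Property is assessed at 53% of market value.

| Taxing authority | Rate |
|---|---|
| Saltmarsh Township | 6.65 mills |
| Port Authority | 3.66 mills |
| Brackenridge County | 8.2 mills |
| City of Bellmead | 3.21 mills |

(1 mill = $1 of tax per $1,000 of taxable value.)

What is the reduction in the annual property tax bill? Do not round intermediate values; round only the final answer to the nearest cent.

$537.36

Old assessed value = $513,180 × 0.53 = $271,985.4
New assessed value = $466,500 × 0.53 = $247,245
Combined rate = 0.00665 + 0.00366 + 0.0082 + 0.00321 = 0.02172
Old tax = $271,985.4 × 0.02172 = $5,907.522888
New tax = $247,245 × 0.02172 = $5,370.1614
Reduction = $5,907.522888 − $5,370.1614 = $537.361488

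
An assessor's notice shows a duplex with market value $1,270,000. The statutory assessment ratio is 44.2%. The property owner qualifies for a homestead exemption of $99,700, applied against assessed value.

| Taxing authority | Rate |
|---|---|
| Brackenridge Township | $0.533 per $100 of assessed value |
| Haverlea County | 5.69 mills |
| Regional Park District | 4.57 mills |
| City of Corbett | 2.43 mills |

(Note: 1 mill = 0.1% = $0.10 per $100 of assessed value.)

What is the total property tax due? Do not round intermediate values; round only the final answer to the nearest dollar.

$8,319

Assessed value = $1,270,000 × 0.442 = $561,340
Taxable value = $561,340 − $99,700 = $461,640
Brackenridge Township: $461,640 × 0.00533 = $2,460.5412
Haverlea County: $461,640 × 0.00569 = $2,626.7316
Regional Park District: $461,640 × 0.00457 = $2,109.6948
City of Corbett: $461,640 × 0.00243 = $1,121.7852
Total = $8,318.7528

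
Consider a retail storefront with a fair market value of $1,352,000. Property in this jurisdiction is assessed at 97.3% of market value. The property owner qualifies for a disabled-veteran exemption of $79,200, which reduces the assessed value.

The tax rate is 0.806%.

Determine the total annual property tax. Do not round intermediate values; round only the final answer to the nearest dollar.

Assessed value = $1,352,000 × 0.973 = $1,315,496
Taxable value = $1,315,496 − $79,200 = $1,236,296
Tax = $1,236,296 × 0.00806 = $9,964.54576

$9,965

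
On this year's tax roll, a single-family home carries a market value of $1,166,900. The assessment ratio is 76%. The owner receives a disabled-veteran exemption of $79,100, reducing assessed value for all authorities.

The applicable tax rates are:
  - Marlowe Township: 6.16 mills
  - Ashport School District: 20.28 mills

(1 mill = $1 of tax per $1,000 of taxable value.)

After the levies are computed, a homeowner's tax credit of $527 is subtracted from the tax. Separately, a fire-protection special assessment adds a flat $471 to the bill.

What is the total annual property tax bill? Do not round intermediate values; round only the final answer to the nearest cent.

Assessed value = $1,166,900 × 0.76 = $886,844
Taxable value = $886,844 − $79,100 = $807,744
Marlowe Township: $807,744 × 0.00616 = $4,975.70304
Ashport School District: $807,744 × 0.02028 = $16,381.04832
Levies subtotal = $21,356.75136
After credit = $21,356.75136 − $527 = $20,829.75136
Total = $20,829.75136 + $471 = $21,300.75136

$21,300.75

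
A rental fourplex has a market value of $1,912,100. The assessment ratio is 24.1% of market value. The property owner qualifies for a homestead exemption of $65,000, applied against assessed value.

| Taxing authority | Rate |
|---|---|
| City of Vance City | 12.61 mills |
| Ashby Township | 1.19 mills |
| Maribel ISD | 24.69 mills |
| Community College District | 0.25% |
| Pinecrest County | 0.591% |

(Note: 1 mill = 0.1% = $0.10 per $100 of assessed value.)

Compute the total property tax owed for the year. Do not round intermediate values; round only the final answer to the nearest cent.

Assessed value = $1,912,100 × 0.241 = $460,816.1
Taxable value = $460,816.1 − $65,000 = $395,816.1
City of Vance City: $395,816.1 × 0.01261 = $4,991.241021
Ashby Township: $395,816.1 × 0.00119 = $471.021159
Maribel ISD: $395,816.1 × 0.02469 = $9,772.699509
Community College District: $395,816.1 × 0.0025 = $989.54025
Pinecrest County: $395,816.1 × 0.00591 = $2,339.273151
Total = $18,563.77509

$18,563.78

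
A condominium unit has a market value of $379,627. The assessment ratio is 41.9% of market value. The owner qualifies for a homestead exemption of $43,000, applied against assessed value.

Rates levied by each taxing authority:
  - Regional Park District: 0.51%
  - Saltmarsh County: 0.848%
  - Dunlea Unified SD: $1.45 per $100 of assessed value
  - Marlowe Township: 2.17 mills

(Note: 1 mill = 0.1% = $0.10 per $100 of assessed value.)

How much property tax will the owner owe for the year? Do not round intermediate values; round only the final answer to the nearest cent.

$3,510.93

Assessed value = $379,627 × 0.419 = $159,063.713
Taxable value = $159,063.713 − $43,000 = $116,063.713
Regional Park District: $116,063.713 × 0.0051 = $591.9249363
Saltmarsh County: $116,063.713 × 0.00848 = $984.22028624
Dunlea Unified SD: $116,063.713 × 0.0145 = $1,682.9238385
Marlowe Township: $116,063.713 × 0.00217 = $251.85825721
Total = $3,510.92731825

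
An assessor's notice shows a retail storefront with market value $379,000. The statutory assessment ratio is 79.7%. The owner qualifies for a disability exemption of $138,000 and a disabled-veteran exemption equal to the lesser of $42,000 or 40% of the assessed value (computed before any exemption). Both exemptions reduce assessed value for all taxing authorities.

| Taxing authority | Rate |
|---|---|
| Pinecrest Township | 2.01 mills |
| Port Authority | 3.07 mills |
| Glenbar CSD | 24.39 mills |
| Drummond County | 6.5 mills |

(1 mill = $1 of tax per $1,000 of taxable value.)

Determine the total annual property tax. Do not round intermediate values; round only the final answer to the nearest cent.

Assessed value = $379,000 × 0.797 = $302,063
Disabled-veteran exemption = min($42,000, 40% × $302,063) = min($42,000, $120,825.2) = $42,000 (dollar cap binds)
Taxable value = $302,063 − $138,000 − $42,000 = $122,063
Pinecrest Township: $122,063 × 0.00201 = $245.34663
Port Authority: $122,063 × 0.00307 = $374.73341
Glenbar CSD: $122,063 × 0.02439 = $2,977.11657
Drummond County: $122,063 × 0.0065 = $793.4095
Total = $4,390.60611

$4,390.61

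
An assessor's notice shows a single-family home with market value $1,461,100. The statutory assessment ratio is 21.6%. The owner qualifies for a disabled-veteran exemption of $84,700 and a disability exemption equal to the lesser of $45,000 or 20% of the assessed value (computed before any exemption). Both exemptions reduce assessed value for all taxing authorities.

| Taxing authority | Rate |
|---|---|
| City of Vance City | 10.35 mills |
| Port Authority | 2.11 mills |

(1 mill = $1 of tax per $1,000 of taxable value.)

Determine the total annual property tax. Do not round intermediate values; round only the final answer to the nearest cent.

Assessed value = $1,461,100 × 0.216 = $315,597.6
Disability exemption = min($45,000, 20% × $315,597.6) = min($45,000, $63,119.52) = $45,000 (dollar cap binds)
Taxable value = $315,597.6 − $84,700 − $45,000 = $185,897.6
City of Vance City: $185,897.6 × 0.01035 = $1,924.04016
Port Authority: $185,897.6 × 0.00211 = $392.243936
Total = $2,316.284096

$2,316.28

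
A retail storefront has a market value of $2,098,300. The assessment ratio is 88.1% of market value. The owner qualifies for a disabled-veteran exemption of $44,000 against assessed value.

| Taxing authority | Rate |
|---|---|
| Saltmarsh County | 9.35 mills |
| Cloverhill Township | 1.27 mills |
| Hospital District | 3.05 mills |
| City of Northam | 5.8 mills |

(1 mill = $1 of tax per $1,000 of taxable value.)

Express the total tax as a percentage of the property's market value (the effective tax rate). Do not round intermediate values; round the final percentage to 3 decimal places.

1.674%

Assessed value = $2,098,300 × 0.881 = $1,848,602.3
Taxable value = $1,848,602.3 − $44,000 = $1,804,602.3
Saltmarsh County: $1,804,602.3 × 0.00935 = $16,873.031505
Cloverhill Township: $1,804,602.3 × 0.00127 = $2,291.844921
Hospital District: $1,804,602.3 × 0.00305 = $5,504.037015
City of Northam: $1,804,602.3 × 0.0058 = $10,466.69334
Total tax = $35,135.606781
Effective rate = $35,135.606781 ÷ $2,098,300 = 1.674% of market value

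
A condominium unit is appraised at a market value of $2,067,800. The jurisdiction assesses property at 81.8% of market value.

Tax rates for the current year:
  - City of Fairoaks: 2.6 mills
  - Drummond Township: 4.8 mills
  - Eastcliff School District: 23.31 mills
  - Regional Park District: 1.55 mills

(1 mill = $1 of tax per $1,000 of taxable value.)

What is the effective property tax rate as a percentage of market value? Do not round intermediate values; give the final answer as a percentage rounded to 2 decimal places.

2.64%

Assessed value = $2,067,800 × 0.818 = $1,691,460.4
City of Fairoaks: $1,691,460.4 × 0.0026 = $4,397.79704
Drummond Township: $1,691,460.4 × 0.0048 = $8,119.00992
Eastcliff School District: $1,691,460.4 × 0.02331 = $39,427.941924
Regional Park District: $1,691,460.4 × 0.00155 = $2,621.76362
Total tax = $54,566.512504
Effective rate = $54,566.512504 ÷ $2,067,800 = 2.64% of market value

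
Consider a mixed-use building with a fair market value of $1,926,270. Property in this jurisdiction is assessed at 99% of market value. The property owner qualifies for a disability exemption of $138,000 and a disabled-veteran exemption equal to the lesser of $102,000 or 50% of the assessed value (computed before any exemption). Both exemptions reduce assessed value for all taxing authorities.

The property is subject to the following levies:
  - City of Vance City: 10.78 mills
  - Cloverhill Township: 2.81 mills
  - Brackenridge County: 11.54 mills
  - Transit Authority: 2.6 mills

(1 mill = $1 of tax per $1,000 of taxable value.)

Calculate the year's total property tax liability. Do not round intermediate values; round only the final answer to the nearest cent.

Assessed value = $1,926,270 × 0.99 = $1,907,007.3
Disabled-veteran exemption = min($102,000, 50% × $1,907,007.3) = min($102,000, $953,503.65) = $102,000 (dollar cap binds)
Taxable value = $1,907,007.3 − $138,000 − $102,000 = $1,667,007.3
City of Vance City: $1,667,007.3 × 0.01078 = $17,970.338694
Cloverhill Township: $1,667,007.3 × 0.00281 = $4,684.290513
Brackenridge County: $1,667,007.3 × 0.01154 = $19,237.264242
Transit Authority: $1,667,007.3 × 0.0026 = $4,334.21898
Total = $46,226.112429

$46,226.11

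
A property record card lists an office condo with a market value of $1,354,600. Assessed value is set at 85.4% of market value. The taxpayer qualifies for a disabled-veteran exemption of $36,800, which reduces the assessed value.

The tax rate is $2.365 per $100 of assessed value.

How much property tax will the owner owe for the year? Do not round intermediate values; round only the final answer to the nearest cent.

$26,488.67

Assessed value = $1,354,600 × 0.854 = $1,156,828.4
Taxable value = $1,156,828.4 − $36,800 = $1,120,028.4
Tax = $1,120,028.4 × 0.02365 = $26,488.67166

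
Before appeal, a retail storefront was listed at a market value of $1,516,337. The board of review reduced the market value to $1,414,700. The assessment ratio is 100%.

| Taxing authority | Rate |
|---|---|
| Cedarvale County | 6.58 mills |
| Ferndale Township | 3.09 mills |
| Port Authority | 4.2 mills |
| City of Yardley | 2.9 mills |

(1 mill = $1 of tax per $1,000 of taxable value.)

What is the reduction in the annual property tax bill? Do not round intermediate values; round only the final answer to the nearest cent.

Old assessed value = $1,516,337 × 1 = $1,516,337
New assessed value = $1,414,700 × 1 = $1,414,700
Combined rate = 0.00658 + 0.00309 + 0.0042 + 0.0029 = 0.01677
Old tax = $1,516,337 × 0.01677 = $25,428.97149
New tax = $1,414,700 × 0.01677 = $23,724.519
Reduction = $25,428.97149 − $23,724.519 = $1,704.45249

$1,704.45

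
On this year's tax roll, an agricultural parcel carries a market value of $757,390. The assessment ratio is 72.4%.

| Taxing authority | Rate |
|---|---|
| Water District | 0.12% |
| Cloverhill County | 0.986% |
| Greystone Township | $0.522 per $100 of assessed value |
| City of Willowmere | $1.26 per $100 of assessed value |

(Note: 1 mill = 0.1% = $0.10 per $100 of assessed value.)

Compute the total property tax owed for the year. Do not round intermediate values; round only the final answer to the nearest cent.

$15,836.36

Assessed value = $757,390 × 0.724 = $548,350.36
Water District: $548,350.36 × 0.0012 = $658.020432
Cloverhill County: $548,350.36 × 0.00986 = $5,406.7345496
Greystone Township: $548,350.36 × 0.00522 = $2,862.3888792
City of Willowmere: $548,350.36 × 0.0126 = $6,909.214536
Total = $15,836.3583968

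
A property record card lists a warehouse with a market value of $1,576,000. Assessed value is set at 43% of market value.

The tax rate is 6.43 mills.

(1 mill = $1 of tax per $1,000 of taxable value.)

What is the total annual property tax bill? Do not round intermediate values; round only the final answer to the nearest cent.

$4,357.48

Assessed value = $1,576,000 × 0.43 = $677,680
Tax = $677,680 × 0.00643 = $4,357.4824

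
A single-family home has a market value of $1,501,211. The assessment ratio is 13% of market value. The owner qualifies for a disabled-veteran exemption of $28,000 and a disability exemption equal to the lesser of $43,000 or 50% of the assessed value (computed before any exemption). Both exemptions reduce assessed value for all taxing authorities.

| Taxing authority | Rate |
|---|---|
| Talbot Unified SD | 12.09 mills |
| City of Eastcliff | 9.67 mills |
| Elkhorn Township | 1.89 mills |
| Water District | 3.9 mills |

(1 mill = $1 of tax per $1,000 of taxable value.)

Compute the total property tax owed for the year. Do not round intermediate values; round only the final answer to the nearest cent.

$3,420.54

Assessed value = $1,501,211 × 0.13 = $195,157.43
Disability exemption = min($43,000, 50% × $195,157.43) = min($43,000, $97,578.715) = $43,000 (dollar cap binds)
Taxable value = $195,157.43 − $28,000 − $43,000 = $124,157.43
Talbot Unified SD: $124,157.43 × 0.01209 = $1,501.0633287
City of Eastcliff: $124,157.43 × 0.00967 = $1,200.6023481
Elkhorn Township: $124,157.43 × 0.00189 = $234.6575427
Water District: $124,157.43 × 0.0039 = $484.213977
Total = $3,420.5371965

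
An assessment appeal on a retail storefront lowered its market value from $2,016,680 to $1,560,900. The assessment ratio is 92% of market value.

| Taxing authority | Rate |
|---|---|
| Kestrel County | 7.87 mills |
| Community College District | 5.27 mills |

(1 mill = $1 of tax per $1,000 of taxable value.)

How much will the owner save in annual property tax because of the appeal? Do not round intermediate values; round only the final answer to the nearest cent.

Old assessed value = $2,016,680 × 0.92 = $1,855,345.6
New assessed value = $1,560,900 × 0.92 = $1,436,028
Combined rate = 0.00787 + 0.00527 = 0.01314
Old tax = $1,855,345.6 × 0.01314 = $24,379.241184
New tax = $1,436,028 × 0.01314 = $18,869.40792
Reduction = $24,379.241184 − $18,869.40792 = $5,509.833264

$5,509.83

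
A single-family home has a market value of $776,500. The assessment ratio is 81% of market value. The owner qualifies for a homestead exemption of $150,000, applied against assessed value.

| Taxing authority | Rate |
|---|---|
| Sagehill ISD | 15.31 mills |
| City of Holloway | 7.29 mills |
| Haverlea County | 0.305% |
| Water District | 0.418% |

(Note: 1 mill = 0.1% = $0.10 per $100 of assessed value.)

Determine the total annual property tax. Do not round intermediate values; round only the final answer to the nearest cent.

$14,287.53

Assessed value = $776,500 × 0.81 = $628,965
Taxable value = $628,965 − $150,000 = $478,965
Sagehill ISD: $478,965 × 0.01531 = $7,332.95415
City of Holloway: $478,965 × 0.00729 = $3,491.65485
Haverlea County: $478,965 × 0.00305 = $1,460.84325
Water District: $478,965 × 0.00418 = $2,002.0737
Total = $14,287.52595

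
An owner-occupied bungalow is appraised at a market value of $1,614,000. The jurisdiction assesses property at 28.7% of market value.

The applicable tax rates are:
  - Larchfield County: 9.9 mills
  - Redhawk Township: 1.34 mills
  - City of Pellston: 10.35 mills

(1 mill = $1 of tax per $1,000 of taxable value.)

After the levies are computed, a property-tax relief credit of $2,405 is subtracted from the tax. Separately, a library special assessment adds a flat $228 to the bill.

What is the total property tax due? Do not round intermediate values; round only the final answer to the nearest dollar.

$7,824

Assessed value = $1,614,000 × 0.287 = $463,218
Larchfield County: $463,218 × 0.0099 = $4,585.8582
Redhawk Township: $463,218 × 0.00134 = $620.71212
City of Pellston: $463,218 × 0.01035 = $4,794.3063
Levies subtotal = $10,000.87662
After credit = $10,000.87662 − $2,405 = $7,595.87662
Total = $7,595.87662 + $228 = $7,823.87662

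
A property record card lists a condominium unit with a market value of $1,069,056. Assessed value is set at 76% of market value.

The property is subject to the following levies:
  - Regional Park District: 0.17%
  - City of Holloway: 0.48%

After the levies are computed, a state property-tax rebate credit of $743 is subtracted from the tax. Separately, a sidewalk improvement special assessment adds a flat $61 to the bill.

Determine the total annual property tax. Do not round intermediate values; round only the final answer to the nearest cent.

$4,599.14

Assessed value = $1,069,056 × 0.76 = $812,482.56
Regional Park District: $812,482.56 × 0.0017 = $1,381.220352
City of Holloway: $812,482.56 × 0.0048 = $3,899.916288
Levies subtotal = $5,281.13664
After credit = $5,281.13664 − $743 = $4,538.13664
Total = $4,538.13664 + $61 = $4,599.13664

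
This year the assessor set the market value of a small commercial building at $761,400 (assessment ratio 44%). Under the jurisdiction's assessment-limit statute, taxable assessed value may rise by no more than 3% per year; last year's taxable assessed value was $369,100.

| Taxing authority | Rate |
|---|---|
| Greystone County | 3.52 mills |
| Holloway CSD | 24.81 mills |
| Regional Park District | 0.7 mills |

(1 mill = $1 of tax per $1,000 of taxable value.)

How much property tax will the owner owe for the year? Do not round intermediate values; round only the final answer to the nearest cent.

Uncapped assessed value = $761,400 × 0.44 = $335,016
Cap limit = $369,100 × 1.03 = $380,173
Taxable assessed value = min($335,016, $380,173) = $335,016 (cap does not bind)
Greystone County: $335,016 × 0.00352 = $1,179.25632
Holloway CSD: $335,016 × 0.02481 = $8,311.74696
Regional Park District: $335,016 × 0.0007 = $234.5112
Total = $9,725.51448

$9,725.51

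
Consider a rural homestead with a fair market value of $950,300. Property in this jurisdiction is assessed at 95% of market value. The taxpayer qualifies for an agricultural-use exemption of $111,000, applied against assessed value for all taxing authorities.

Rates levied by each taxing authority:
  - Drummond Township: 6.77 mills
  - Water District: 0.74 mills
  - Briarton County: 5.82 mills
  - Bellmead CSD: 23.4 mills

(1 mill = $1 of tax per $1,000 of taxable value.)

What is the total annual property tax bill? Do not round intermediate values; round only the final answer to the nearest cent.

$29,082.26

Assessed value = $950,300 × 0.95 = $902,785
Taxable value = $902,785 − $111,000 = $791,785
Drummond Township: $791,785 × 0.00677 = $5,360.38445
Water District: $791,785 × 0.00074 = $585.9209
Briarton County: $791,785 × 0.00582 = $4,608.1887
Bellmead CSD: $791,785 × 0.0234 = $18,527.769
Total = $5,360.38445 + $585.9209 + $4,608.1887 + $18,527.769 = $29,082.26305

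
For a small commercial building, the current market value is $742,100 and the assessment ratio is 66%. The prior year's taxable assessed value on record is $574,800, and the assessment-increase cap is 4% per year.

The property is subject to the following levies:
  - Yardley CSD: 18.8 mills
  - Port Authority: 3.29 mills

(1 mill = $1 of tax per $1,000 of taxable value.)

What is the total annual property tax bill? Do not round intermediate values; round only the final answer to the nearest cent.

$10,819.37

Uncapped assessed value = $742,100 × 0.66 = $489,786
Cap limit = $574,800 × 1.04 = $597,792
Taxable assessed value = min($489,786, $597,792) = $489,786 (cap does not bind)
Yardley CSD: $489,786 × 0.0188 = $9,207.9768
Port Authority: $489,786 × 0.00329 = $1,611.39594
Total = $10,819.37274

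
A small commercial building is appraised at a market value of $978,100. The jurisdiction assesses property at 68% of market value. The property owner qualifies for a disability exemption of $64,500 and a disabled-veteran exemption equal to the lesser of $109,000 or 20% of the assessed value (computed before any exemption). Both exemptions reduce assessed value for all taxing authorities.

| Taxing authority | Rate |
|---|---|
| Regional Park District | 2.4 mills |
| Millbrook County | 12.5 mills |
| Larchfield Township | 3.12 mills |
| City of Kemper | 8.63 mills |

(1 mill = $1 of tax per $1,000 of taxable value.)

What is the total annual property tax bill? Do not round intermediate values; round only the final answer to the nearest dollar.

$13,101

Assessed value = $978,100 × 0.68 = $665,108
Disabled-veteran exemption = min($109,000, 20% × $665,108) = min($109,000, $133,021.6) = $109,000 (dollar cap binds)
Taxable value = $665,108 − $64,500 − $109,000 = $491,608
Regional Park District: $491,608 × 0.0024 = $1,179.8592
Millbrook County: $491,608 × 0.0125 = $6,145.1
Larchfield Township: $491,608 × 0.00312 = $1,533.81696
City of Kemper: $491,608 × 0.00863 = $4,242.57704
Total = $13,101.3532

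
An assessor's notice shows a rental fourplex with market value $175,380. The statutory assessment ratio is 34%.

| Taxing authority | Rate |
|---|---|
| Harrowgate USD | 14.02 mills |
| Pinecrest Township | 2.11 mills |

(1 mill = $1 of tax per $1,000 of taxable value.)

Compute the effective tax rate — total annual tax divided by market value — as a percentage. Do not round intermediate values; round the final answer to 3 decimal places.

0.548%

Assessed value = $175,380 × 0.34 = $59,629.2
Harrowgate USD: $59,629.2 × 0.01402 = $836.001384
Pinecrest Township: $59,629.2 × 0.00211 = $125.817612
Total tax = $961.818996
Effective rate = $961.818996 ÷ $175,380 = 0.548% of market value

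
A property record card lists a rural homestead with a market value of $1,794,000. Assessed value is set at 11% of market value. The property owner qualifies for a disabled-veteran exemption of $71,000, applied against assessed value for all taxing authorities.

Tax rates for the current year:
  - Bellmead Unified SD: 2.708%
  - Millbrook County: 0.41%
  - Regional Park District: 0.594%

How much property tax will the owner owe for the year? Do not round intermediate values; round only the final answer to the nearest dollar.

Assessed value = $1,794,000 × 0.11 = $197,340
Taxable value = $197,340 − $71,000 = $126,340
Bellmead Unified SD: $126,340 × 0.02708 = $3,421.2872
Millbrook County: $126,340 × 0.0041 = $517.994
Regional Park District: $126,340 × 0.00594 = $750.4596
Total = $3,421.2872 + $517.994 + $750.4596 = $4,689.7408

$4,690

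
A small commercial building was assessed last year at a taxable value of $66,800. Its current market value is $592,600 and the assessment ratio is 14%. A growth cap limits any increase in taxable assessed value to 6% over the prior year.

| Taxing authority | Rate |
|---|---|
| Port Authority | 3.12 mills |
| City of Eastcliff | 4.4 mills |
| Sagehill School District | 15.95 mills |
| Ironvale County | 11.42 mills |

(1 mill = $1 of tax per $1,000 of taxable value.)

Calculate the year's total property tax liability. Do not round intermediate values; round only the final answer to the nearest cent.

$2,470.49

Uncapped assessed value = $592,600 × 0.14 = $82,964
Cap limit = $66,800 × 1.06 = $70,808
Taxable assessed value = min($82,964, $70,808) = $70,808 (cap binds)
Port Authority: $70,808 × 0.00312 = $220.92096
City of Eastcliff: $70,808 × 0.0044 = $311.5552
Sagehill School District: $70,808 × 0.01595 = $1,129.3876
Ironvale County: $70,808 × 0.01142 = $808.62736
Total = $2,470.49112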